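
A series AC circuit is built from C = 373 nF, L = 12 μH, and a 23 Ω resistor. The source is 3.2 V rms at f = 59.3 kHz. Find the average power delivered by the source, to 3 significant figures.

439 mW

ω = 2πf = 372600 rad/s
X_L = ωL = 4.47 Ω
X_C = 1/(ωC) = 7.20 Ω
Net reactance X = X_L − X_C = -2.72 Ω
Z = 23.0 − j2.72 Ω
|Z| = √(23.0² + 2.72²) = 23.2 Ω
∠Z = arctan(-2.72/23.0) = -6.76°
I = V/|Z| = 138 mA
P = VI cos φ = 3.2 × 0.138 × cos(-6.76°) = 439 mW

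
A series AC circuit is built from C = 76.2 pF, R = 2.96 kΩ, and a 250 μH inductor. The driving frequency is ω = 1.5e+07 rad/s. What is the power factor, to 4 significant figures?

X_L = ωL = 3750 Ω
X_C = 1/(ωC) = 874.9 Ω
Net reactance X = X_L − X_C = 2875 Ω
Z = 2960 + j2875 Ω
|Z| = √(2960² + 2875²) = 4126 Ω
∠Z = arctan(2875/2960) = 44.17°
cos φ = cos(44.17°) = 0.7173

0.7173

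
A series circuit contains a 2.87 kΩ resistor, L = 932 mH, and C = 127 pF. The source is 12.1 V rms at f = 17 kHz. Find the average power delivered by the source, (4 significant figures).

621.9 μW

ω = 2πf = 106800 rad/s
X_L = ωL = 99550 Ω
X_C = 1/(ωC) = 73720 Ω
Net reactance X = X_L − X_C = 25830 Ω
Z = 2870 + j25830 Ω
|Z| = √(2870² + 25830²) = 25990 Ω
∠Z = arctan(25830/2870) = 83.66°
I = V/|Z| = 465.5 μA
P = VI cos φ = 12.1 × 0.0004655 × cos(83.66°) = 621.9 μW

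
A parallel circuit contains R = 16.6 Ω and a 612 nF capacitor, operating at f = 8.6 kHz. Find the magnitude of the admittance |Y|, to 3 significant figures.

68.7 mS

ω = 2πf = 54040 rad/s
X_C = 1/(ωC) = 30.2 Ω
Parallel: admittances add. Y = 1/R + jωC
Y = (0.0602 + j0.0331) S
|Y| = 0.0687 S → |Z| = 1/|Y| = 14.6 Ω, ∠Z = −∠Y = -28.8°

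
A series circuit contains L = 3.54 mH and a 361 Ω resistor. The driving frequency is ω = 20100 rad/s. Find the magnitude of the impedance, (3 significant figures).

368 Ω

X_L = ωL = 71.2 Ω
Z = 361 + j71.2 Ω
|Z| = √(361² + 71.2²) = 368 Ω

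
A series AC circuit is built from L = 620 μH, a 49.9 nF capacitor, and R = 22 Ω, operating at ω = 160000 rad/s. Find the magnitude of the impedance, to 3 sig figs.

X_L = ωL = 99.2 Ω
X_C = 1/(ωC) = 125 Ω
Net reactance X = X_L − X_C = -26.1 Ω
Z = 22.0 − j26.1 Ω
|Z| = √(22.0² + 26.1²) = 34.1 Ω

34.1 Ω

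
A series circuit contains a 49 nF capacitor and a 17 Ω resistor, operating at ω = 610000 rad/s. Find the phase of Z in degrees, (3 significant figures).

-63.1°

X_C = 1/(ωC) = 33.5 Ω
Z = 17.0 − j33.5 Ω
|Z| = √(17.0² + 33.5²) = 37.5 Ω
∠Z = arctan(-33.5/17.0) = -63.1°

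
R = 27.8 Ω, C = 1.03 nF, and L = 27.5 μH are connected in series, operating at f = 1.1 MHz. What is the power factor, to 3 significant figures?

ω = 2πf = 6.912e+06 rad/s
X_L = ωL = 190 Ω
X_C = 1/(ωC) = 140 Ω
Net reactance X = X_L − X_C = 49.6 Ω
Z = 27.8 + j49.6 Ω
|Z| = √(27.8² + 49.6²) = 56.9 Ω
∠Z = arctan(49.6/27.8) = 60.7°
cos φ = cos(60.7°) = 0.489

0.489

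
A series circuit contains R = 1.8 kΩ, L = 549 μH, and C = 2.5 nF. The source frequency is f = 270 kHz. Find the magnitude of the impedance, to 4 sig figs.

ω = 2πf = 1.696e+06 rad/s
X_L = ωL = 931.4 Ω
X_C = 1/(ωC) = 235.8 Ω
Net reactance X = X_L − X_C = 695.6 Ω
Z = 1800 + j695.6 Ω
|Z| = √(1800² + 695.6²) = 1930 Ω

1930 Ω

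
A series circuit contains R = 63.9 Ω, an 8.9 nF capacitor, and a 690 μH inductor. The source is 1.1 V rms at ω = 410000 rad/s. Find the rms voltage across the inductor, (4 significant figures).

X_L = ωL = 282.9 Ω
X_C = 1/(ωC) = 274.0 Ω
Net reactance X = X_L − X_C = 8.852 Ω
Z = 63.90 + j8.852 Ω
|Z| = √(63.90² + 8.852²) = 64.51 Ω
I = V/|Z| = 17.05 mA
V_L = I·|Z_L| = 0.01705 × 282.9 = 4.824 V

4.824 V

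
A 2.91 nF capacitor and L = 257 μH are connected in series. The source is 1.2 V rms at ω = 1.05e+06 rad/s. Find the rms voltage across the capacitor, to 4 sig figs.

X_L = ωL = 269.9 Ω
X_C = 1/(ωC) = 327.3 Ω
Net reactance X = X_L − X_C = -57.43 Ω
Z = − j57.43 Ω
|Z| = √(0² + 57.43²) = 57.43 Ω
I = V/|Z| = 20.90 mA
V_C = I·|Z_C| = 0.02090 × 327.3 = 6.839 V

6.839 V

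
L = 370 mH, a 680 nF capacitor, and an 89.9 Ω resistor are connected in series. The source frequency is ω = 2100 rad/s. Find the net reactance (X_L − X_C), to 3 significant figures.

X_L = ωL = 777 Ω
X_C = 1/(ωC) = 700 Ω
X = 777 − 700 = 76.7 Ω

76.7 Ω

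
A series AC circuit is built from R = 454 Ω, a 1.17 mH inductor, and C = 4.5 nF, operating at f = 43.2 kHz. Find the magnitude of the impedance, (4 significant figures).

676.2 Ω

ω = 2πf = 271400 rad/s
X_L = ωL = 317.6 Ω
X_C = 1/(ωC) = 818.7 Ω
Net reactance X = X_L − X_C = -501.1 Ω
Z = 454.0 − j501.1 Ω
|Z| = √(454.0² + 501.1²) = 676.2 Ω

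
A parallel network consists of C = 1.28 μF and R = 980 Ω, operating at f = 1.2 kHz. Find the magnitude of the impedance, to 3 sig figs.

103 Ω

ω = 2πf = 7540 rad/s
X_C = 1/(ωC) = 104 Ω
Parallel: admittances add. Y = 1/R + jωC
Y = (0.00102 + j0.00965) S
|Y| = 0.00970 S → |Z| = 1/|Y| = 103 Ω, ∠Z = −∠Y = -84.0°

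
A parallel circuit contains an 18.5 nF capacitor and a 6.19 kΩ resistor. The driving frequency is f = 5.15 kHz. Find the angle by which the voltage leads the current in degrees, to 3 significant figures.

ω = 2πf = 32360 rad/s
X_C = 1/(ωC) = 1670 Ω
Parallel: admittances add. Y = 1/R + jωC
Y = (0.000162 + j0.000599) S
|Y| = 0.000620 S → |Z| = 1/|Y| = 1610 Ω, ∠Z = −∠Y = -74.9°

-74.9°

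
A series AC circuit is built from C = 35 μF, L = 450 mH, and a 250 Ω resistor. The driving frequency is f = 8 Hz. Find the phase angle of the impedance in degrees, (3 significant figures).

-65.4°

ω = 2πf = 50.27 rad/s
X_L = ωL = 22.6 Ω
X_C = 1/(ωC) = 568 Ω
Net reactance X = X_L − X_C = -546 Ω
Z = 250 − j546 Ω
|Z| = √(250² + 546²) = 600 Ω
∠Z = arctan(-546/250) = -65.4°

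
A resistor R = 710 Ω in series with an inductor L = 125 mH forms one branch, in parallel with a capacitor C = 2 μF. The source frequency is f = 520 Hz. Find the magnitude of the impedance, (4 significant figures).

ω = 2πf = 3267 rad/s
X_L = ωL = 408.4 Ω
X_C = 1/(ωC) = 153.0 Ω
Branch 1 (R+jX_L): Z₁ = 710.0 + j408.4 Ω, |Z₁| = 819.1 Ω
Branch 2 (−jX_C): Z₂ = −j153.0 Ω
Parallel: Z = Z₁Z₂/(Z₁+Z₂), |Z| = 166.1 Ω, ∠Z = -79.87°

166.1 Ω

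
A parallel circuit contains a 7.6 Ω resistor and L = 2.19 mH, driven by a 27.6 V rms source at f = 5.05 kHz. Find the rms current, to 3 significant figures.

ω = 2πf = 31730 rad/s
X_L = ωL = 69.5 Ω
Parallel: admittances add. Y = 1/R + 1/(jωL)
Y = (0.132 − j0.0144) S
|Y| = 0.132 S → |Z| = 1/|Y| = 7.55 Ω, ∠Z = −∠Y = 6.24°
I = V/|Z| = 27.6/7.55 = 3.65 A

3.65 A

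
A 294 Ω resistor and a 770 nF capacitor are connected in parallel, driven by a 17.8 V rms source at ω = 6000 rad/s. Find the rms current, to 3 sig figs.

X_C = 1/(ωC) = 216 Ω
Parallel: admittances add. Y = 1/R + jωC
Y = (0.00340 + j0.00462) S
|Y| = 0.00574 S → |Z| = 1/|Y| = 174 Ω, ∠Z = −∠Y = -53.6°
I = V/|Z| = 17.8/174 = 102 mA

102 mA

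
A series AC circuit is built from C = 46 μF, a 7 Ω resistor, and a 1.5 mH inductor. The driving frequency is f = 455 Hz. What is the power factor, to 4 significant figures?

0.9037

ω = 2πf = 2859 rad/s
X_L = ωL = 4.288 Ω
X_C = 1/(ωC) = 7.604 Ω
Net reactance X = X_L − X_C = -3.316 Ω
Z = 7.000 − j3.316 Ω
|Z| = √(7.000² + 3.316²) = 7.746 Ω
∠Z = arctan(-3.316/7.000) = -25.35°
cos φ = cos(-25.35°) = 0.9037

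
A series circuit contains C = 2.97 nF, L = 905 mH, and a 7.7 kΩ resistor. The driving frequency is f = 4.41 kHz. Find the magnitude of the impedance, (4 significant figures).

15040 Ω

ω = 2πf = 27710 rad/s
X_L = ωL = 25080 Ω
X_C = 1/(ωC) = 12150 Ω
Net reactance X = X_L − X_C = 12930 Ω
Z = 7700 + j12930 Ω
|Z| = √(7700² + 12930²) = 15040 Ω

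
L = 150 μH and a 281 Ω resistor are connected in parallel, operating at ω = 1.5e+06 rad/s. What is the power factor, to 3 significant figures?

0.625

X_L = ωL = 225 Ω
Parallel: admittances add. Y = 1/R + 1/(jωL)
Y = (0.00356 − j0.00444) S
|Y| = 0.00569 S → |Z| = 1/|Y| = 176 Ω, ∠Z = −∠Y = 51.3°
cos φ = cos(51.3°) = 0.625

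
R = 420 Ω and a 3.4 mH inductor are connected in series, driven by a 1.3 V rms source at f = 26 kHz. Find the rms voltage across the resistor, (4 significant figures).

ω = 2πf = 163400 rad/s
X_L = ωL = 555.4 Ω
Z = 420.0 + j555.4 Ω
|Z| = √(420.0² + 555.4²) = 696.4 Ω
I = V/|Z| = 1.867 mA
V_R = I·|Z_R| = 0.001867 × 420.0 = 0.7841 V

0.7841 V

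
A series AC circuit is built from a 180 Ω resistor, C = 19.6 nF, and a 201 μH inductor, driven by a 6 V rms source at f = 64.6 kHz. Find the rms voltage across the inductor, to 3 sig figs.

ω = 2πf = 405900 rad/s
X_L = ωL = 81.6 Ω
X_C = 1/(ωC) = 126 Ω
Net reactance X = X_L − X_C = -44.1 Ω
Z = 180 − j44.1 Ω
|Z| = √(180² + 44.1²) = 185 Ω
I = V/|Z| = 32.4 mA
V_L = I·|Z_L| = 0.0324 × 81.6 = 2.64 V

2.64 V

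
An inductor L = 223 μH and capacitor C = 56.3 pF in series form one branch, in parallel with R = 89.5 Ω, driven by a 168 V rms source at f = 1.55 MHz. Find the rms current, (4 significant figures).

ω = 2πf = 9.739e+06 rad/s
X_L = ωL = 2172 Ω
X_C = 1/(ωC) = 1824 Ω
Branch 1: Z₁ = R = 89.50 Ω
Branch 2 (series LC): Z₂ = j(X_L − X_C) = j348.0 Ω
Parallel: Z = Z₁Z₂/(Z₁+Z₂), |Z| = 86.68 Ω, ∠Z = 14.42°
I = V/|Z| = 168/86.68 = 1.938 A

1.938 A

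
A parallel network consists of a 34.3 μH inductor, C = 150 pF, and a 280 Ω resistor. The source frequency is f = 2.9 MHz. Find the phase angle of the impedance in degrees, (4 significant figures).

ω = 2πf = 1.822e+07 rad/s
X_L = ωL = 625.0 Ω
X_C = 1/(ωC) = 365.9 Ω
Parallel: admittances add. Y = 1/R + 1/(jωL) + jωC
Y = (0.003571 + j0.001133) S
|Y| = 0.003747 S → |Z| = 1/|Y| = 266.9 Ω, ∠Z = −∠Y = -17.60°

-17.60°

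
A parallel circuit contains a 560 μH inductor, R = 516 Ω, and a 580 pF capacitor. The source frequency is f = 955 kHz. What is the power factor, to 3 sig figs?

0.520

ω = 2πf = 6e+06 rad/s
X_L = ωL = 3360 Ω
X_C = 1/(ωC) = 287 Ω
Parallel: admittances add. Y = 1/R + 1/(jωL) + jωC
Y = (0.00194 + j0.00318) S
|Y| = 0.00373 S → |Z| = 1/|Y| = 268 Ω, ∠Z = −∠Y = -58.7°
cos φ = cos(-58.7°) = 0.520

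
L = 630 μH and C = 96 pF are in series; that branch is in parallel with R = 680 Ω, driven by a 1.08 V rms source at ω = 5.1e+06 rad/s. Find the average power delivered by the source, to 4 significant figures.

X_L = ωL = 3213 Ω
X_C = 1/(ωC) = 2042 Ω
Branch 1: Z₁ = R = 680.0 Ω
Branch 2 (series LC): Z₂ = j(X_L − X_C) = j1171 Ω
Parallel: Z = Z₁Z₂/(Z₁+Z₂), |Z| = 588.0 Ω, ∠Z = 30.15°
I = V/|Z| = 1.837 mA
P = VI cos φ = 1.08 × 0.001837 × cos(30.15°) = 1.715 mW

1.715 mW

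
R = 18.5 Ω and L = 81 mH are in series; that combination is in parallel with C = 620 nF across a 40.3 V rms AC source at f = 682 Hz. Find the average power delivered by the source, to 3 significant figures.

ω = 2πf = 4285 rad/s
X_L = ωL = 347 Ω
X_C = 1/(ωC) = 376 Ω
Branch 1 (R+jX_L): Z₁ = 18.5 + j347 Ω, |Z₁| = 348 Ω
Branch 2 (−jX_C): Z₂ = −j376 Ω
Parallel: Z = Z₁Z₂/(Z₁+Z₂), |Z| = 3780 Ω, ∠Z = 54.7°
I = V/|Z| = 10.7 mA
P = VI cos φ = 40.3 × 0.0107 × cos(54.7°) = 249 mW

249 mW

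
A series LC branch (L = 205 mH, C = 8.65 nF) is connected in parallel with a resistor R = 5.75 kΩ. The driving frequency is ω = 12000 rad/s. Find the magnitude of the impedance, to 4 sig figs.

X_L = ωL = 2460 Ω
X_C = 1/(ωC) = 9634 Ω
Branch 1: Z₁ = R = 5750 Ω
Branch 2 (series LC): Z₂ = j(X_L − X_C) = −j7174 Ω
Parallel: Z = Z₁Z₂/(Z₁+Z₂), |Z| = 4487 Ω, ∠Z = -38.71°

4487 Ω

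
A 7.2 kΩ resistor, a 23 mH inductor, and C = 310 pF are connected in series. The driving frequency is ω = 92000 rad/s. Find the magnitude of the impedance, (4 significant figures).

33720 Ω

X_L = ωL = 2116 Ω
X_C = 1/(ωC) = 35060 Ω
Net reactance X = X_L − X_C = -32950 Ω
Z = 7200 − j32950 Ω
|Z| = √(7200² + 32950²) = 33720 Ω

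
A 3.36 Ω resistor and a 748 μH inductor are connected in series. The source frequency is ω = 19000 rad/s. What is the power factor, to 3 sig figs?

0.230

X_L = ωL = 14.2 Ω
Z = 3.36 + j14.2 Ω
|Z| = √(3.36² + 14.2²) = 14.6 Ω
∠Z = arctan(14.2/3.36) = 76.7°
cos φ = cos(76.7°) = 0.230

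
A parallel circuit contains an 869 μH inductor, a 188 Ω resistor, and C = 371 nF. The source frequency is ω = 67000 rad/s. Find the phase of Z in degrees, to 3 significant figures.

-55.3°

X_L = ωL = 58.2 Ω
X_C = 1/(ωC) = 40.2 Ω
Parallel: admittances add. Y = 1/R + 1/(jωL) + jωC
Y = (0.00532 + j0.00768) S
|Y| = 0.00934 S → |Z| = 1/|Y| = 107 Ω, ∠Z = −∠Y = -55.3°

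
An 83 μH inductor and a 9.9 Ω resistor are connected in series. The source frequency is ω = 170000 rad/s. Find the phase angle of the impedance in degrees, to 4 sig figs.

X_L = ωL = 14.11 Ω
Z = 9.900 + j14.11 Ω
|Z| = √(9.900² + 14.11²) = 17.24 Ω
∠Z = arctan(14.11/9.900) = 54.95°

54.95°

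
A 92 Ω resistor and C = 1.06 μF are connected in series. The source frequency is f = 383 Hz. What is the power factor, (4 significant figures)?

0.2285

ω = 2πf = 2406 rad/s
X_C = 1/(ωC) = 392.0 Ω
Z = 92.00 − j392.0 Ω
|Z| = √(92.00² + 392.0²) = 402.7 Ω
∠Z = arctan(-392.0/92.00) = -76.79°
cos φ = cos(-76.79°) = 0.2285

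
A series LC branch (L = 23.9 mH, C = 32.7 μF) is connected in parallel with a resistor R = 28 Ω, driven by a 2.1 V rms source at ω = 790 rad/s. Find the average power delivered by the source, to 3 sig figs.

X_L = ωL = 18.9 Ω
X_C = 1/(ωC) = 38.7 Ω
Branch 1: Z₁ = R = 28.0 Ω
Branch 2 (series LC): Z₂ = j(X_L − X_C) = −j19.8 Ω
Parallel: Z = Z₁Z₂/(Z₁+Z₂), |Z| = 16.2 Ω, ∠Z = -54.7°
I = V/|Z| = 130 mA
P = VI cos φ = 2.1 × 0.130 × cos(-54.7°) = 158 mW

158 mW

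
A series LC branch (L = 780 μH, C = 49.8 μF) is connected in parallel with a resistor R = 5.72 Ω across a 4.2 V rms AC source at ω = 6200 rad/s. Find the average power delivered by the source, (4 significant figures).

X_L = ωL = 4.836 Ω
X_C = 1/(ωC) = 3.239 Ω
Branch 1: Z₁ = R = 5.720 Ω
Branch 2 (series LC): Z₂ = j(X_L − X_C) = j1.597 Ω
Parallel: Z = Z₁Z₂/(Z₁+Z₂), |Z| = 1.538 Ω, ∠Z = 74.40°
I = V/|Z| = 2.730 A
P = VI cos φ = 4.2 × 2.730 × cos(74.40°) = 3.084 W

3.084 W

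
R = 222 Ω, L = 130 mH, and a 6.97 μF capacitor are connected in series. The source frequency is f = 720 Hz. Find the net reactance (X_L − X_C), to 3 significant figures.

556 Ω

ω = 2πf = 4524 rad/s
X_L = ωL = 588 Ω
X_C = 1/(ωC) = 31.7 Ω
X = 588 − 31.7 = 556 Ω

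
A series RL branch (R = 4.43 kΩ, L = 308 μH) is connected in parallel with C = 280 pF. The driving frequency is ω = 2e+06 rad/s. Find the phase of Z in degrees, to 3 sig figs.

X_L = ωL = 616 Ω
X_C = 1/(ωC) = 1790 Ω
Branch 1 (R+jX_L): Z₁ = 4430 + j616 Ω, |Z₁| = 4470 Ω
Branch 2 (−jX_C): Z₂ = −j1790 Ω
Parallel: Z = Z₁Z₂/(Z₁+Z₂), |Z| = 1740 Ω, ∠Z = -67.3°

-67.3°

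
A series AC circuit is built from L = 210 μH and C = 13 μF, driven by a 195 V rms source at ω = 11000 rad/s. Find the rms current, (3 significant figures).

X_L = ωL = 2.31 Ω
X_C = 1/(ωC) = 6.99 Ω
Net reactance X = X_L − X_C = -4.68 Ω
Z = − j4.68 Ω
|Z| = √(0² + 4.68²) = 4.68 Ω
I = V/|Z| = 195/4.68 = 41.6 A

41.6 A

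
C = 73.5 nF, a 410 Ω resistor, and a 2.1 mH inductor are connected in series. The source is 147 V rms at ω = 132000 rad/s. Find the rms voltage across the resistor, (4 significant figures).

X_L = ωL = 277.2 Ω
X_C = 1/(ωC) = 103.1 Ω
Net reactance X = X_L − X_C = 174.1 Ω
Z = 410.0 + j174.1 Ω
|Z| = √(410.0² + 174.1²) = 445.4 Ω
I = V/|Z| = 330.0 mA
V_R = I·|Z_R| = 0.3300 × 410.0 = 135.3 V

135.3 V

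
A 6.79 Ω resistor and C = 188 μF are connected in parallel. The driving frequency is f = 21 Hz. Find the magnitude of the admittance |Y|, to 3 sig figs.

ω = 2πf = 131.9 rad/s
X_C = 1/(ωC) = 40.3 Ω
Parallel: admittances add. Y = 1/R + jωC
Y = (0.147 + j0.0248) S
|Y| = 0.149 S → |Z| = 1/|Y| = 6.70 Ω, ∠Z = −∠Y = -9.56°

149 mS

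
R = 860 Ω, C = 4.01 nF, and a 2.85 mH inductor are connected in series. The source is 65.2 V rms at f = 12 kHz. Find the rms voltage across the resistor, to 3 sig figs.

ω = 2πf = 75400 rad/s
X_L = ωL = 215 Ω
X_C = 1/(ωC) = 3310 Ω
Net reactance X = X_L − X_C = -3090 Ω
Z = 860 − j3090 Ω
|Z| = √(860² + 3090²) = 3210 Ω
I = V/|Z| = 20.3 mA
V_R = I·|Z_R| = 0.0203 × 860 = 17.5 V

17.5 V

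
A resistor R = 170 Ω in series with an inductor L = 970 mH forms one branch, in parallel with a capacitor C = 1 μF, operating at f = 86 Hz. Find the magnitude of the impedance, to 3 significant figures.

ω = 2πf = 540.4 rad/s
X_L = ωL = 524 Ω
X_C = 1/(ωC) = 1850 Ω
Branch 1 (R+jX_L): Z₁ = 170 + j524 Ω, |Z₁| = 551 Ω
Branch 2 (−jX_C): Z₂ = −j1850 Ω
Parallel: Z = Z₁Z₂/(Z₁+Z₂), |Z| = 763 Ω, ∠Z = 64.7°

763 Ω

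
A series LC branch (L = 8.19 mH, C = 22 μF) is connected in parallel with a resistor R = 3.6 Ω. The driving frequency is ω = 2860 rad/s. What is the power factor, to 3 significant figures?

0.902

X_L = ωL = 23.4 Ω
X_C = 1/(ωC) = 15.9 Ω
Branch 1: Z₁ = R = 3.60 Ω
Branch 2 (series LC): Z₂ = j(X_L − X_C) = j7.53 Ω
Parallel: Z = Z₁Z₂/(Z₁+Z₂), |Z| = 3.25 Ω, ∠Z = 25.6°
cos φ = cos(25.6°) = 0.902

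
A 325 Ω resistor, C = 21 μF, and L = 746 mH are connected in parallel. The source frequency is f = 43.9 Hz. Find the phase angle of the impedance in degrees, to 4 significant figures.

ω = 2πf = 275.8 rad/s
X_L = ωL = 205.8 Ω
X_C = 1/(ωC) = 172.6 Ω
Parallel: admittances add. Y = 1/R + 1/(jωL) + jωC
Y = (0.003077 + j0.0009327) S
|Y| = 0.003215 S → |Z| = 1/|Y| = 311.0 Ω, ∠Z = −∠Y = -16.86°

-16.86°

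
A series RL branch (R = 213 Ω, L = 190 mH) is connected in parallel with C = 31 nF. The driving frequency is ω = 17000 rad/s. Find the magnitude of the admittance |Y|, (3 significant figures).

X_L = ωL = 3230 Ω
X_C = 1/(ωC) = 1900 Ω
Branch 1 (R+jX_L): Z₁ = 213 + j3230 Ω, |Z₁| = 3240 Ω
Branch 2 (−jX_C): Z₂ = −j1900 Ω
Parallel: Z = Z₁Z₂/(Z₁+Z₂), |Z| = 4550 Ω, ∠Z = -84.7°
|Y| = 1/|Z| = 220 μS

220 μS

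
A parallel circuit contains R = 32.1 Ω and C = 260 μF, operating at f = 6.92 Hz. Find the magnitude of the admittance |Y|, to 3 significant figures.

ω = 2πf = 43.48 rad/s
X_C = 1/(ωC) = 88.5 Ω
Parallel: admittances add. Y = 1/R + jωC
Y = (0.0312 + j0.0113) S
|Y| = 0.0331 S → |Z| = 1/|Y| = 30.2 Ω, ∠Z = −∠Y = -19.9°

33.1 mS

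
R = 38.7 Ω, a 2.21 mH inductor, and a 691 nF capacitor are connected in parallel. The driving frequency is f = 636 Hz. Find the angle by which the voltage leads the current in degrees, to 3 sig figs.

ω = 2πf = 3996 rad/s
X_L = ωL = 8.83 Ω
X_C = 1/(ωC) = 362 Ω
Parallel: admittances add. Y = 1/R + 1/(jωL) + jωC
Y = (0.0258 − j0.110) S
|Y| = 0.113 S → |Z| = 1/|Y| = 8.81 Ω, ∠Z = −∠Y = 76.8°

76.8°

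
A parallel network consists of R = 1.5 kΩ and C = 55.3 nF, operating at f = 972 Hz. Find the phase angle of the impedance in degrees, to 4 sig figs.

-26.87°

ω = 2πf = 6107 rad/s
X_C = 1/(ωC) = 2961 Ω
Parallel: admittances add. Y = 1/R + jωC
Y = (0.0006667 + j0.0003377) S
|Y| = 0.0007473 S → |Z| = 1/|Y| = 1338 Ω, ∠Z = −∠Y = -26.87°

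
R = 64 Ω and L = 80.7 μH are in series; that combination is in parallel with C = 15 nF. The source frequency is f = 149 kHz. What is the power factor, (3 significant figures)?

ω = 2πf = 936200 rad/s
X_L = ωL = 75.6 Ω
X_C = 1/(ωC) = 71.2 Ω
Branch 1 (R+jX_L): Z₁ = 64.0 + j75.6 Ω, |Z₁| = 99.0 Ω
Branch 2 (−jX_C): Z₂ = −j71.2 Ω
Parallel: Z = Z₁Z₂/(Z₁+Z₂), |Z| = 110 Ω, ∠Z = -44.1°
cos φ = cos(-44.1°) = 0.718

0.718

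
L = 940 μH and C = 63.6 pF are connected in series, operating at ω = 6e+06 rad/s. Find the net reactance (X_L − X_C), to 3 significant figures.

X_L = ωL = 5640 Ω
X_C = 1/(ωC) = 2620 Ω
X = 5640 − 2620 = 3020 Ω

3020 Ω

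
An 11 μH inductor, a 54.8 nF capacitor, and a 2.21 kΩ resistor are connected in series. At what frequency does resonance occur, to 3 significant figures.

ω₀ = 1/√(LC) = 1/√(1.1e-05 × 5.48e-08) = 1.288e+06 rad/s
f₀ = ω₀/(2π) = 205 kHz

205 kHz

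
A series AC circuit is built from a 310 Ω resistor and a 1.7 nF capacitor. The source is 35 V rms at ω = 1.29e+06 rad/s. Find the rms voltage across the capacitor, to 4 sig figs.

28.94 V

X_C = 1/(ωC) = 456.0 Ω
Z = 310.0 − j456.0 Ω
|Z| = √(310.0² + 456.0²) = 551.4 Ω
I = V/|Z| = 63.48 mA
V_C = I·|Z_C| = 0.06348 × 456.0 = 28.94 V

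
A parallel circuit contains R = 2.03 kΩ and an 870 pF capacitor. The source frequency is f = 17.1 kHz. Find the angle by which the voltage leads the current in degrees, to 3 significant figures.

-10.7°

ω = 2πf = 107400 rad/s
X_C = 1/(ωC) = 10700 Ω
Parallel: admittances add. Y = 1/R + jωC
Y = (0.000493 + j9.35e-05) S
|Y| = 0.000501 S → |Z| = 1/|Y| = 1990 Ω, ∠Z = −∠Y = -10.7°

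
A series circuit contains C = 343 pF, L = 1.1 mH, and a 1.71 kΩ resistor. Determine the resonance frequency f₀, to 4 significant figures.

259.1 kHz

ω₀ = 1/√(LC) = 1/√(0.0011 × 3.43e-10) = 1.628e+06 rad/s
f₀ = ω₀/(2π) = 259.1 kHz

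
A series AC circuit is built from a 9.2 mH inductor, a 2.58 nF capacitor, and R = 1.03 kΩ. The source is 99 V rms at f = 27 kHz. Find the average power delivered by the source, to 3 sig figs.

ω = 2πf = 169600 rad/s
X_L = ωL = 1560 Ω
X_C = 1/(ωC) = 2280 Ω
Net reactance X = X_L − X_C = -724 Ω
Z = 1030 − j724 Ω
|Z| = √(1030² + 724²) = 1260 Ω
∠Z = arctan(-724/1030) = -35.1°
I = V/|Z| = 78.6 mA
P = VI cos φ = 99 × 0.0786 × cos(-35.1°) = 6.37 W

6.37 W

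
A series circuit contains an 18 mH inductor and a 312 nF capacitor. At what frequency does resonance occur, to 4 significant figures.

2.124 kHz

ω₀ = 1/√(LC) = 1/√(0.018 × 3.12e-07) = 13340 rad/s
f₀ = ω₀/(2π) = 2.124 kHz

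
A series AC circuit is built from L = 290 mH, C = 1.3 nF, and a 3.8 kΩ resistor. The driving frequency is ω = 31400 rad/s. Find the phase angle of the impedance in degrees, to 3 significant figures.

-76.1°

X_L = ωL = 9110 Ω
X_C = 1/(ωC) = 24500 Ω
Net reactance X = X_L − X_C = -15400 Ω
Z = 3800 − j15400 Ω
|Z| = √(3800² + 15400²) = 15900 Ω
∠Z = arctan(-15400/3800) = -76.1°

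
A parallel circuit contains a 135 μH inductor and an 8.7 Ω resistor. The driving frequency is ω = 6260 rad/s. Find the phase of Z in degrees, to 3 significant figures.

84.5°

X_L = ωL = 0.845 Ω
Parallel: admittances add. Y = 1/R + 1/(jωL)
Y = (0.115 − j1.18) S
|Y| = 1.19 S → |Z| = 1/|Y| = 0.841 Ω, ∠Z = −∠Y = 84.5°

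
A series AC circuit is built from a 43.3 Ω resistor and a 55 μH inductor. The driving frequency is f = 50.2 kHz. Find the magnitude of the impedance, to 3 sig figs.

ω = 2πf = 315400 rad/s
X_L = ωL = 17.3 Ω
Z = 43.3 + j17.3 Ω
|Z| = √(43.3² + 17.3²) = 46.6 Ω

46.6 Ω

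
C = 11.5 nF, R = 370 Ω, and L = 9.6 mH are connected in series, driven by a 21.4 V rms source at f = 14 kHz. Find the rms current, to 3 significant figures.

53.9 mA

ω = 2πf = 87960 rad/s
X_L = ωL = 844 Ω
X_C = 1/(ωC) = 989 Ω
Net reactance X = X_L − X_C = -144 Ω
Z = 370 − j144 Ω
|Z| = √(370² + 144²) = 397 Ω
I = V/|Z| = 21.4/397 = 53.9 mA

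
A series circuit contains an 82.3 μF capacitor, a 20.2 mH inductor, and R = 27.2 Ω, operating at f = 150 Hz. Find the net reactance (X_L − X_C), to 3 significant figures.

ω = 2πf = 942.5 rad/s
X_L = ωL = 19.0 Ω
X_C = 1/(ωC) = 12.9 Ω
X = 19.0 − 12.9 = 6.15 Ω

6.15 Ω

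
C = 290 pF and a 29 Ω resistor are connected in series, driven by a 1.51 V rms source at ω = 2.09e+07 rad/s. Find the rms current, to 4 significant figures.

9.014 mA

X_C = 1/(ωC) = 165.0 Ω
Z = 29.00 − j165.0 Ω
|Z| = √(29.00² + 165.0²) = 167.5 Ω
I = V/|Z| = 1.51/167.5 = 9.014 mA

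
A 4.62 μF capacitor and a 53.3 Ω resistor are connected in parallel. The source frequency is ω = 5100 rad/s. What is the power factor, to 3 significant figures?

X_C = 1/(ωC) = 42.4 Ω
Parallel: admittances add. Y = 1/R + jωC
Y = (0.0188 + j0.0236) S
|Y| = 0.0301 S → |Z| = 1/|Y| = 33.2 Ω, ∠Z = −∠Y = -51.5°
cos φ = cos(-51.5°) = 0.623

0.623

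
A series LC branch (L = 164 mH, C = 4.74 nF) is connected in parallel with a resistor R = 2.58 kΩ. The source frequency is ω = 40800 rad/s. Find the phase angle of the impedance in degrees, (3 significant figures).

X_L = ωL = 6690 Ω
X_C = 1/(ωC) = 5170 Ω
Branch 1: Z₁ = R = 2580 Ω
Branch 2 (series LC): Z₂ = j(X_L − X_C) = j1520 Ω
Parallel: Z = Z₁Z₂/(Z₁+Z₂), |Z| = 1310 Ω, ∠Z = 59.5°

59.5°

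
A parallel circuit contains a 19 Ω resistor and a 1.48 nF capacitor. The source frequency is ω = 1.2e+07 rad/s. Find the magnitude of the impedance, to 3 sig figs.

18.0 Ω

X_C = 1/(ωC) = 56.3 Ω
Parallel: admittances add. Y = 1/R + jωC
Y = (0.0526 + j0.0178) S
|Y| = 0.0555 S → |Z| = 1/|Y| = 18.0 Ω, ∠Z = −∠Y = -18.6°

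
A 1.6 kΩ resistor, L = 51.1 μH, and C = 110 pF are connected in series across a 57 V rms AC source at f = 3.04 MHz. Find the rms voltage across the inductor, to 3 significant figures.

ω = 2πf = 1.91e+07 rad/s
X_L = ωL = 976 Ω
X_C = 1/(ωC) = 476 Ω
Net reactance X = X_L − X_C = 500 Ω
Z = 1600 + j500 Ω
|Z| = √(1600² + 500²) = 1680 Ω
I = V/|Z| = 34.0 mA
V_L = I·|Z_L| = 0.0340 × 976 = 33.2 V

33.2 V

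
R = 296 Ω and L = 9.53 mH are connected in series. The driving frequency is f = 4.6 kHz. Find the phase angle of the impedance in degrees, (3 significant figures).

42.9°

ω = 2πf = 28900 rad/s
X_L = ωL = 275 Ω
Z = 296 + j275 Ω
|Z| = √(296² + 275²) = 404 Ω
∠Z = arctan(275/296) = 42.9°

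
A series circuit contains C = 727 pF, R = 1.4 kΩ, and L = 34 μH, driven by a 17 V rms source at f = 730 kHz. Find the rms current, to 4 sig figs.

ω = 2πf = 4.587e+06 rad/s
X_L = ωL = 155.9 Ω
X_C = 1/(ωC) = 299.9 Ω
Net reactance X = X_L − X_C = -143.9 Ω
Z = 1400 − j143.9 Ω
|Z| = √(1400² + 143.9²) = 1407 Ω
I = V/|Z| = 17/1407 = 12.08 mA

12.08 mA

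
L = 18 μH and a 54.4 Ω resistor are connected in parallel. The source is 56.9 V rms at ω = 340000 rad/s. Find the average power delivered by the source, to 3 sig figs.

59.5 W

X_L = ωL = 6.12 Ω
Parallel: admittances add. Y = 1/R + 1/(jωL)
Y = (0.0184 − j0.163) S
|Y| = 0.164 S → |Z| = 1/|Y| = 6.08 Ω, ∠Z = −∠Y = 83.6°
I = V/|Z| = 9.36 A
P = VI cos φ = 56.9 × 9.36 × cos(83.6°) = 59.5 W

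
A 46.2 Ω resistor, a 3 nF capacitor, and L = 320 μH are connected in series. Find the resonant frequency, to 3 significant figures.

ω₀ = 1/√(LC) = 1/√(0.00032 × 3e-09) = 1.021e+06 rad/s
f₀ = ω₀/(2π) = 162 kHz

162 kHz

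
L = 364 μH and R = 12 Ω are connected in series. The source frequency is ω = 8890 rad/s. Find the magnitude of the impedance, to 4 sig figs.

X_L = ωL = 3.236 Ω
Z = 12.00 + j3.236 Ω
|Z| = √(12.00² + 3.236²) = 12.43 Ω

12.43 Ω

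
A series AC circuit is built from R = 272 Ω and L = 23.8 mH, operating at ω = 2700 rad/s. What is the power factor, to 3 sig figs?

X_L = ωL = 64.3 Ω
Z = 272 + j64.3 Ω
|Z| = √(272² + 64.3²) = 279 Ω
∠Z = arctan(64.3/272) = 13.3°
cos φ = cos(13.3°) = 0.973

0.973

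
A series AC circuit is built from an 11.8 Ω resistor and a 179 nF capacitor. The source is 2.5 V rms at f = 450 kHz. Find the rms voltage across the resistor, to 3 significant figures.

ω = 2πf = 2.827e+06 rad/s
X_C = 1/(ωC) = 1.98 Ω
Z = 11.8 − j1.98 Ω
|Z| = √(11.8² + 1.98²) = 12.0 Ω
I = V/|Z| = 209 mA
V_R = I·|Z_R| = 0.209 × 11.8 = 2.47 V

2.47 V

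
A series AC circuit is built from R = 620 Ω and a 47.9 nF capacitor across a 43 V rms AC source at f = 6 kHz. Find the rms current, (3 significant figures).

51.7 mA

ω = 2πf = 37700 rad/s
X_C = 1/(ωC) = 554 Ω
Z = 620 − j554 Ω
|Z| = √(620² + 554²) = 831 Ω
I = V/|Z| = 43/831 = 51.7 mA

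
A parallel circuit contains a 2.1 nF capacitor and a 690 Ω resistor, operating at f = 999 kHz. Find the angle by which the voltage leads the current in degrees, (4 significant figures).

-83.73°

ω = 2πf = 6.277e+06 rad/s
X_C = 1/(ωC) = 75.86 Ω
Parallel: admittances add. Y = 1/R + jωC
Y = (0.001449 + j0.01318) S
|Y| = 0.01326 S → |Z| = 1/|Y| = 75.41 Ω, ∠Z = −∠Y = -83.73°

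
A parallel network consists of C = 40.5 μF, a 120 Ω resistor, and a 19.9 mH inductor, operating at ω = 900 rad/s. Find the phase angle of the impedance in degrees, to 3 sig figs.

X_L = ωL = 17.9 Ω
X_C = 1/(ωC) = 27.4 Ω
Parallel: admittances add. Y = 1/R + 1/(jωL) + jωC
Y = (0.00833 − j0.0194) S
|Y| = 0.0211 S → |Z| = 1/|Y| = 47.4 Ω, ∠Z = −∠Y = 66.7°

66.7°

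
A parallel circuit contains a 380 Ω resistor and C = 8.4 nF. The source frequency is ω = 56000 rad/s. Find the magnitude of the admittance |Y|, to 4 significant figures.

X_C = 1/(ωC) = 2126 Ω
Parallel: admittances add. Y = 1/R + jωC
Y = (0.002632 + j0.0004704) S
|Y| = 0.002673 S → |Z| = 1/|Y| = 374.1 Ω, ∠Z = −∠Y = -10.13°

2.673 mS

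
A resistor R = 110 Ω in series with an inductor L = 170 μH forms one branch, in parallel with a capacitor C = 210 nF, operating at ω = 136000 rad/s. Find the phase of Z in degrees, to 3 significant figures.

-72.0°

X_L = ωL = 23.1 Ω
X_C = 1/(ωC) = 35.0 Ω
Branch 1 (R+jX_L): Z₁ = 110 + j23.1 Ω, |Z₁| = 112 Ω
Branch 2 (−jX_C): Z₂ = −j35.0 Ω
Parallel: Z = Z₁Z₂/(Z₁+Z₂), |Z| = 35.6 Ω, ∠Z = -72.0°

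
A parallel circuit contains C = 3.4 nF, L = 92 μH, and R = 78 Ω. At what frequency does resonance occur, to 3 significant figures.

285 kHz

ω₀ = 1/√(LC) = 1/√(9.2e-05 × 3.4e-09) = 1.788e+06 rad/s
f₀ = ω₀/(2π) = 285 kHz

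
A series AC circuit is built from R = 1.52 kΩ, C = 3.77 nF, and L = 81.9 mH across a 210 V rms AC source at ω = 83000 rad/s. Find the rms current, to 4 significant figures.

53.72 mA

X_L = ωL = 6798 Ω
X_C = 1/(ωC) = 3196 Ω
Net reactance X = X_L − X_C = 3602 Ω
Z = 1520 + j3602 Ω
|Z| = √(1520² + 3602²) = 3909 Ω
I = V/|Z| = 210/3909 = 53.72 mA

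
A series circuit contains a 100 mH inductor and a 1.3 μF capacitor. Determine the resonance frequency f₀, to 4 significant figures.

441.4 Hz

ω₀ = 1/√(LC) = 1/√(0.1 × 1.3e-06) = 2774 rad/s
f₀ = ω₀/(2π) = 441.4 Hz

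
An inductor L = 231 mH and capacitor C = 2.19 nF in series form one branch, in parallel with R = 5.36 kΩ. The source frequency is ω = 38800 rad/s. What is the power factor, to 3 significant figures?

0.464

X_L = ωL = 8960 Ω
X_C = 1/(ωC) = 11800 Ω
Branch 1: Z₁ = R = 5360 Ω
Branch 2 (series LC): Z₂ = j(X_L − X_C) = −j2810 Ω
Parallel: Z = Z₁Z₂/(Z₁+Z₂), |Z| = 2490 Ω, ∠Z = -62.4°
cos φ = cos(-62.4°) = 0.464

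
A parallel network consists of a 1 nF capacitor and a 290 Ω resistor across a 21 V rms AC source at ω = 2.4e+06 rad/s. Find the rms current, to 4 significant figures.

X_C = 1/(ωC) = 416.7 Ω
Parallel: admittances add. Y = 1/R + jωC
Y = (0.003448 + j0.002400) S
|Y| = 0.004201 S → |Z| = 1/|Y| = 238.0 Ω, ∠Z = −∠Y = -34.84°
I = V/|Z| = 21/238.0 = 88.23 mA

88.23 mA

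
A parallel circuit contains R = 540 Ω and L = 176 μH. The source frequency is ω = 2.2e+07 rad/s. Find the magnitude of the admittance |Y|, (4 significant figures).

X_L = ωL = 3872 Ω
Parallel: admittances add. Y = 1/R + 1/(jωL)
Y = (0.001852 − j0.0002583) S
|Y| = 0.001870 S → |Z| = 1/|Y| = 534.8 Ω, ∠Z = −∠Y = 7.939°

1.870 mS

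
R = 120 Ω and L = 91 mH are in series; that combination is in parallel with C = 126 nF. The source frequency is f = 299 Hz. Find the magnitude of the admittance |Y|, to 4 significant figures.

4.596 mS

ω = 2πf = 1879 rad/s
X_L = ωL = 171.0 Ω
X_C = 1/(ωC) = 4225 Ω
Branch 1 (R+jX_L): Z₁ = 120.0 + j171.0 Ω, |Z₁| = 208.9 Ω
Branch 2 (−jX_C): Z₂ = −j4225 Ω
Parallel: Z = Z₁Z₂/(Z₁+Z₂), |Z| = 217.6 Ω, ∠Z = 53.24°
|Y| = 1/|Z| = 4.596 mS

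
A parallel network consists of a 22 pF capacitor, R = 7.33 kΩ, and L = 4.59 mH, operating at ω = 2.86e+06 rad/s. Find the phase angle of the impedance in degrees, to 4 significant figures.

X_L = ωL = 13130 Ω
X_C = 1/(ωC) = 15890 Ω
Parallel: admittances add. Y = 1/R + 1/(jωL) + jωC
Y = (0.0001364 − j1.326e-05) S
|Y| = 0.0001371 S → |Z| = 1/|Y| = 7296 Ω, ∠Z = −∠Y = 5.550°

5.550°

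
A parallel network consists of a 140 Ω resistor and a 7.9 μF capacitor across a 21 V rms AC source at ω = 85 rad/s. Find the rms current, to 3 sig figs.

151 mA

X_C = 1/(ωC) = 1490 Ω
Parallel: admittances add. Y = 1/R + jωC
Y = (0.00714 + j0.000672) S
|Y| = 0.00717 S → |Z| = 1/|Y| = 139 Ω, ∠Z = −∠Y = -5.37°
I = V/|Z| = 21/139 = 151 mA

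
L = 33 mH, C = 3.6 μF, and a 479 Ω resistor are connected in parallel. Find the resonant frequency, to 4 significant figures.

ω₀ = 1/√(LC) = 1/√(0.033 × 3.6e-06) = 2901 rad/s
f₀ = ω₀/(2π) = 461.8 Hz

461.8 Hz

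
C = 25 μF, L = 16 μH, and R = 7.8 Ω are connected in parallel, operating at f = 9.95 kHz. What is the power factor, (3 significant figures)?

0.222

ω = 2πf = 62520 rad/s
X_L = ωL = 1.00 Ω
X_C = 1/(ωC) = 0.640 Ω
Parallel: admittances add. Y = 1/R + 1/(jωL) + jωC
Y = (0.128 + j0.563) S
|Y| = 0.578 S → |Z| = 1/|Y| = 1.73 Ω, ∠Z = −∠Y = -77.2°
cos φ = cos(-77.2°) = 0.222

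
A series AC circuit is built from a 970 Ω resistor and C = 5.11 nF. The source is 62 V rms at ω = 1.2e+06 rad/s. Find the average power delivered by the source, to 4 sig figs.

3.854 W

X_C = 1/(ωC) = 163.1 Ω
Z = 970.0 − j163.1 Ω
|Z| = √(970.0² + 163.1²) = 983.6 Ω
∠Z = arctan(-163.1/970.0) = -9.543°
I = V/|Z| = 63.03 mA
P = VI cos φ = 62 × 0.06303 × cos(-9.543°) = 3.854 W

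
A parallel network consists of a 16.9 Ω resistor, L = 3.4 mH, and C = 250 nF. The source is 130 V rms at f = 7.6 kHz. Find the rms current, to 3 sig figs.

ω = 2πf = 47750 rad/s
X_L = ωL = 162 Ω
X_C = 1/(ωC) = 83.8 Ω
Parallel: admittances add. Y = 1/R + 1/(jωL) + jωC
Y = (0.0592 + j0.00578) S
|Y| = 0.0595 S → |Z| = 1/|Y| = 16.8 Ω, ∠Z = −∠Y = -5.58°
I = V/|Z| = 130/16.8 = 7.73 A

7.73 A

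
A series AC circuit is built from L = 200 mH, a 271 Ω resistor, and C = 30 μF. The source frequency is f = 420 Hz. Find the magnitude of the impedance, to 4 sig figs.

ω = 2πf = 2639 rad/s
X_L = ωL = 527.8 Ω
X_C = 1/(ωC) = 12.63 Ω
Net reactance X = X_L − X_C = 515.2 Ω
Z = 271.0 + j515.2 Ω
|Z| = √(271.0² + 515.2²) = 582.1 Ω

582.1 Ω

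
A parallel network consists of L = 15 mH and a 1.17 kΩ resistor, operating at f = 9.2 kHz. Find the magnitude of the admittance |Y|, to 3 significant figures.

ω = 2πf = 57810 rad/s
X_L = ωL = 867 Ω
Parallel: admittances add. Y = 1/R + 1/(jωL)
Y = (0.000855 − j0.00115) S
|Y| = 0.00144 S → |Z| = 1/|Y| = 697 Ω, ∠Z = −∠Y = 53.5°

1.44 mS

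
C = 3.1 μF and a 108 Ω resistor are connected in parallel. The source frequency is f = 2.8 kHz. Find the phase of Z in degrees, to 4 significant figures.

ω = 2πf = 17590 rad/s
X_C = 1/(ωC) = 18.34 Ω
Parallel: admittances add. Y = 1/R + jωC
Y = (0.009259 + j0.05454) S
|Y| = 0.05532 S → |Z| = 1/|Y| = 18.08 Ω, ∠Z = −∠Y = -80.36°

-80.36°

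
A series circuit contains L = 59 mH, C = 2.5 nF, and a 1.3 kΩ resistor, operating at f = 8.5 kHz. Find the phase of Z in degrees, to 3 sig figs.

ω = 2πf = 53410 rad/s
X_L = ωL = 3150 Ω
X_C = 1/(ωC) = 7490 Ω
Net reactance X = X_L − X_C = -4340 Ω
Z = 1300 − j4340 Ω
|Z| = √(1300² + 4340²) = 4530 Ω
∠Z = arctan(-4340/1300) = -73.3°

-73.3°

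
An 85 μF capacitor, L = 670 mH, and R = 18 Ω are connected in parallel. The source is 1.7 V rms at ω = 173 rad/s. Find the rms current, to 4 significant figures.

X_L = ωL = 115.9 Ω
X_C = 1/(ωC) = 68.00 Ω
Parallel: admittances add. Y = 1/R + 1/(jωL) + jωC
Y = (0.05556 + j0.006078) S
|Y| = 0.05589 S → |Z| = 1/|Y| = 17.89 Ω, ∠Z = −∠Y = -6.243°
I = V/|Z| = 1.7/17.89 = 95.01 mA

95.01 mA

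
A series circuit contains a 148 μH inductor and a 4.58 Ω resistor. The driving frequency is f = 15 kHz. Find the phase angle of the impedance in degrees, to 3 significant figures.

71.8°

ω = 2πf = 94250 rad/s
X_L = ωL = 13.9 Ω
Z = 4.58 + j13.9 Ω
|Z| = √(4.58² + 13.9²) = 14.7 Ω
∠Z = arctan(13.9/4.58) = 71.8°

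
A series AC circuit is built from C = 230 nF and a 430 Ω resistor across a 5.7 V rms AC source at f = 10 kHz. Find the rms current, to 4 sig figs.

13.09 mA

ω = 2πf = 62830 rad/s
X_C = 1/(ωC) = 69.20 Ω
Z = 430.0 − j69.20 Ω
|Z| = √(430.0² + 69.20²) = 435.5 Ω
I = V/|Z| = 5.7/435.5 = 13.09 mA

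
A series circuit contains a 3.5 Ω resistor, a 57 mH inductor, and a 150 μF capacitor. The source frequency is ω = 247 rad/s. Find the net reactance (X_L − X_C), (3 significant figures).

X_L = ωL = 14.1 Ω
X_C = 1/(ωC) = 27.0 Ω
X = 14.1 − 27.0 = -12.9 Ω

-12.9 Ω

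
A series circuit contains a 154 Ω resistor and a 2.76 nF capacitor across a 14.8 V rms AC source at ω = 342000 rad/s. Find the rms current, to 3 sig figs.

13.8 mA

X_C = 1/(ωC) = 1060 Ω
Z = 154 − j1060 Ω
|Z| = √(154² + 1060²) = 1070 Ω
I = V/|Z| = 14.8/1070 = 13.8 mA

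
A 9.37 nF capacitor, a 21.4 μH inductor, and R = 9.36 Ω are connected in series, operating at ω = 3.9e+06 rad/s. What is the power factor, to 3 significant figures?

0.165

X_L = ωL = 83.5 Ω
X_C = 1/(ωC) = 27.4 Ω
Net reactance X = X_L − X_C = 56.1 Ω
Z = 9.36 + j56.1 Ω
|Z| = √(9.36² + 56.1²) = 56.9 Ω
∠Z = arctan(56.1/9.36) = 80.5°
cos φ = cos(80.5°) = 0.165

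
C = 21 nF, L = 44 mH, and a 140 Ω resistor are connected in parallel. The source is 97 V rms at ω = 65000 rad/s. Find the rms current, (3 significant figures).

X_L = ωL = 2860 Ω
X_C = 1/(ωC) = 733 Ω
Parallel: admittances add. Y = 1/R + 1/(jωL) + jωC
Y = (0.00714 + j0.00102) S
|Y| = 0.00721 S → |Z| = 1/|Y| = 139 Ω, ∠Z = −∠Y = -8.09°
I = V/|Z| = 97/139 = 700 mA

700 mA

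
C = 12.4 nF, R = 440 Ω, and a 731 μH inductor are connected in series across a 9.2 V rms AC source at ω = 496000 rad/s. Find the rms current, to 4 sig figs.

X_L = ωL = 362.6 Ω
X_C = 1/(ωC) = 162.6 Ω
Net reactance X = X_L − X_C = 200.0 Ω
Z = 440.0 + j200.0 Ω
|Z| = √(440.0² + 200.0²) = 483.3 Ω
I = V/|Z| = 9.2/483.3 = 19.04 mA

19.04 mA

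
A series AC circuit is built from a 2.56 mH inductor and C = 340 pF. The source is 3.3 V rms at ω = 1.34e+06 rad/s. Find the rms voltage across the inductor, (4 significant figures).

9.163 V

X_L = ωL = 3430 Ω
X_C = 1/(ωC) = 2195 Ω
Net reactance X = X_L − X_C = 1235 Ω
Z = j1235 Ω
|Z| = √(0² + 1235²) = 1235 Ω
I = V/|Z| = 2.671 mA
V_L = I·|Z_L| = 0.002671 × 3430 = 9.163 V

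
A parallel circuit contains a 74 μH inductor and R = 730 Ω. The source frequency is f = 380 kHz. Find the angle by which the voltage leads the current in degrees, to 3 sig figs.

76.4°

ω = 2πf = 2.388e+06 rad/s
X_L = ωL = 177 Ω
Parallel: admittances add. Y = 1/R + 1/(jωL)
Y = (0.00137 − j0.00566) S
|Y| = 0.00582 S → |Z| = 1/|Y| = 172 Ω, ∠Z = −∠Y = 76.4°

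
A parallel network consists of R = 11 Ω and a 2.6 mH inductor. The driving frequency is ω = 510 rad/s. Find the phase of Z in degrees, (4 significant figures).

83.13°

X_L = ωL = 1.326 Ω
Parallel: admittances add. Y = 1/R + 1/(jωL)
Y = (0.09091 − j0.7541) S
|Y| = 0.7596 S → |Z| = 1/|Y| = 1.316 Ω, ∠Z = −∠Y = 83.13°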